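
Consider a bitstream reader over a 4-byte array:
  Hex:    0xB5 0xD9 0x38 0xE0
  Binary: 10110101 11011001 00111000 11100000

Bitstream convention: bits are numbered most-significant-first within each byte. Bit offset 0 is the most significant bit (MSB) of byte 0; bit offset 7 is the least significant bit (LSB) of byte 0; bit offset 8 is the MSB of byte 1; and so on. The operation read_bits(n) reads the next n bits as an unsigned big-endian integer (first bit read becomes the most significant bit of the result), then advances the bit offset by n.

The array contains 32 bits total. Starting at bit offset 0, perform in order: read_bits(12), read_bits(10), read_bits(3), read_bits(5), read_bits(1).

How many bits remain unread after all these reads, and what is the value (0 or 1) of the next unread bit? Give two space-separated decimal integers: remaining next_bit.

Read 1: bits[0:12] width=12 -> value=2909 (bin 101101011101); offset now 12 = byte 1 bit 4; 20 bits remain
Read 2: bits[12:22] width=10 -> value=590 (bin 1001001110); offset now 22 = byte 2 bit 6; 10 bits remain
Read 3: bits[22:25] width=3 -> value=1 (bin 001); offset now 25 = byte 3 bit 1; 7 bits remain
Read 4: bits[25:30] width=5 -> value=24 (bin 11000); offset now 30 = byte 3 bit 6; 2 bits remain
Read 5: bits[30:31] width=1 -> value=0 (bin 0); offset now 31 = byte 3 bit 7; 1 bits remain

Answer: 1 0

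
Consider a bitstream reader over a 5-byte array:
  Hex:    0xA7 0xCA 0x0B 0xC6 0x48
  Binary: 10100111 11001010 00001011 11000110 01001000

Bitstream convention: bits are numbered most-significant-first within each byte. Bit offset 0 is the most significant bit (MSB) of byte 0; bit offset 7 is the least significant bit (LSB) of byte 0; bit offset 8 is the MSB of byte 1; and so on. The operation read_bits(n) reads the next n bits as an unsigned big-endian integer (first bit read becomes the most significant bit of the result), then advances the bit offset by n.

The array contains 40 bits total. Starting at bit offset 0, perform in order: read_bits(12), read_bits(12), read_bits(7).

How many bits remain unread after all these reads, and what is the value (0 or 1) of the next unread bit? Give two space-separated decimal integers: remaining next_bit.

Read 1: bits[0:12] width=12 -> value=2684 (bin 101001111100); offset now 12 = byte 1 bit 4; 28 bits remain
Read 2: bits[12:24] width=12 -> value=2571 (bin 101000001011); offset now 24 = byte 3 bit 0; 16 bits remain
Read 3: bits[24:31] width=7 -> value=99 (bin 1100011); offset now 31 = byte 3 bit 7; 9 bits remain

Answer: 9 0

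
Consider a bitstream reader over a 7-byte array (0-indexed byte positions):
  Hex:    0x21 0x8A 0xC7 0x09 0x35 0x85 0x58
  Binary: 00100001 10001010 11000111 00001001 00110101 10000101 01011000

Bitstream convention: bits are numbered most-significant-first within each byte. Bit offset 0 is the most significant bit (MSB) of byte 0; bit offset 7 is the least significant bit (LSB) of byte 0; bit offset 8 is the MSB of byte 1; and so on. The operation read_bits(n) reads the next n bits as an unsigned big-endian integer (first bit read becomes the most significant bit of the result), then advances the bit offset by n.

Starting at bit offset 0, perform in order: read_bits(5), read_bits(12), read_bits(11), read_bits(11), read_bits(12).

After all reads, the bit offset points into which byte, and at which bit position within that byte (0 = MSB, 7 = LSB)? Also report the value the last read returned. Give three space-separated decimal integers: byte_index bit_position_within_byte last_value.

Answer: 6 3 3114

Derivation:
Read 1: bits[0:5] width=5 -> value=4 (bin 00100); offset now 5 = byte 0 bit 5; 51 bits remain
Read 2: bits[5:17] width=12 -> value=789 (bin 001100010101); offset now 17 = byte 2 bit 1; 39 bits remain
Read 3: bits[17:28] width=11 -> value=1136 (bin 10001110000); offset now 28 = byte 3 bit 4; 28 bits remain
Read 4: bits[28:39] width=11 -> value=1178 (bin 10010011010); offset now 39 = byte 4 bit 7; 17 bits remain
Read 5: bits[39:51] width=12 -> value=3114 (bin 110000101010); offset now 51 = byte 6 bit 3; 5 bits remain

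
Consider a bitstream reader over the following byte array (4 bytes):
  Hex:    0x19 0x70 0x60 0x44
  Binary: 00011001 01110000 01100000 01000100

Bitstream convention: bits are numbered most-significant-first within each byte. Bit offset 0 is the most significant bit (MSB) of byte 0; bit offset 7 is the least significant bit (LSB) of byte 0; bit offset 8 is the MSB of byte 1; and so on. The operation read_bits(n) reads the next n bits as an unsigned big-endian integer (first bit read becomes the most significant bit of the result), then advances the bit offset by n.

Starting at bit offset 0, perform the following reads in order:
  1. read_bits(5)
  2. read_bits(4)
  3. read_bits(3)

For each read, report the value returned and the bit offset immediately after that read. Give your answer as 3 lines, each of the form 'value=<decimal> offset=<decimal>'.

Answer: value=3 offset=5
value=2 offset=9
value=7 offset=12

Derivation:
Read 1: bits[0:5] width=5 -> value=3 (bin 00011); offset now 5 = byte 0 bit 5; 27 bits remain
Read 2: bits[5:9] width=4 -> value=2 (bin 0010); offset now 9 = byte 1 bit 1; 23 bits remain
Read 3: bits[9:12] width=3 -> value=7 (bin 111); offset now 12 = byte 1 bit 4; 20 bits remain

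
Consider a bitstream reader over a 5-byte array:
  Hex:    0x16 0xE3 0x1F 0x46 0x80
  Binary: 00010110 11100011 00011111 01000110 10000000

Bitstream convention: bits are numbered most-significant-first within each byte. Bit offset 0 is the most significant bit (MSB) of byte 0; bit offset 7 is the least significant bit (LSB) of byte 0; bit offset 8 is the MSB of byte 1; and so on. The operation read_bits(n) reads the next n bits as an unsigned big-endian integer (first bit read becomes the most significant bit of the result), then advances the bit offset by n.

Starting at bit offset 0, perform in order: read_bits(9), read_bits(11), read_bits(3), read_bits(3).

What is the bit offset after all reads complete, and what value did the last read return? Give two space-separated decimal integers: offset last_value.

Answer: 26 5

Derivation:
Read 1: bits[0:9] width=9 -> value=45 (bin 000101101); offset now 9 = byte 1 bit 1; 31 bits remain
Read 2: bits[9:20] width=11 -> value=1585 (bin 11000110001); offset now 20 = byte 2 bit 4; 20 bits remain
Read 3: bits[20:23] width=3 -> value=7 (bin 111); offset now 23 = byte 2 bit 7; 17 bits remain
Read 4: bits[23:26] width=3 -> value=5 (bin 101); offset now 26 = byte 3 bit 2; 14 bits remain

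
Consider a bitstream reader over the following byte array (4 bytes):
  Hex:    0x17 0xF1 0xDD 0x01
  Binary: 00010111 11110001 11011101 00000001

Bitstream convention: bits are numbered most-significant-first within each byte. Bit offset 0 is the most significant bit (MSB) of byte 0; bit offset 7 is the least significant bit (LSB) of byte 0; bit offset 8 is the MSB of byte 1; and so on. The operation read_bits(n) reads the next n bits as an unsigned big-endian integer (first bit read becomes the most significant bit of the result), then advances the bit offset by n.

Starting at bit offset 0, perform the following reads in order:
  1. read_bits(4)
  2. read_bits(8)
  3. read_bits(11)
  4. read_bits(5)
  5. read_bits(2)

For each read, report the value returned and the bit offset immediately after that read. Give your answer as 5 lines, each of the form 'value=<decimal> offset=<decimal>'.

Read 1: bits[0:4] width=4 -> value=1 (bin 0001); offset now 4 = byte 0 bit 4; 28 bits remain
Read 2: bits[4:12] width=8 -> value=127 (bin 01111111); offset now 12 = byte 1 bit 4; 20 bits remain
Read 3: bits[12:23] width=11 -> value=238 (bin 00011101110); offset now 23 = byte 2 bit 7; 9 bits remain
Read 4: bits[23:28] width=5 -> value=16 (bin 10000); offset now 28 = byte 3 bit 4; 4 bits remain
Read 5: bits[28:30] width=2 -> value=0 (bin 00); offset now 30 = byte 3 bit 6; 2 bits remain

Answer: value=1 offset=4
value=127 offset=12
value=238 offset=23
value=16 offset=28
value=0 offset=30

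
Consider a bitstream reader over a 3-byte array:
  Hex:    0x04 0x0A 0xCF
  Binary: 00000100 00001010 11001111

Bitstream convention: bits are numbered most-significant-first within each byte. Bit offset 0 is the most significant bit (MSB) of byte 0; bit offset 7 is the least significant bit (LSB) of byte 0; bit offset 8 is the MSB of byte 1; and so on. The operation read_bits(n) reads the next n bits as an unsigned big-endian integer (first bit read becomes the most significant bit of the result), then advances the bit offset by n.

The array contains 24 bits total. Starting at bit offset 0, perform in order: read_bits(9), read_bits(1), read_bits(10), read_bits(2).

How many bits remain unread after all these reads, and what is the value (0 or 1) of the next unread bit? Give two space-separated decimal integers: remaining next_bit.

Answer: 2 1

Derivation:
Read 1: bits[0:9] width=9 -> value=8 (bin 000001000); offset now 9 = byte 1 bit 1; 15 bits remain
Read 2: bits[9:10] width=1 -> value=0 (bin 0); offset now 10 = byte 1 bit 2; 14 bits remain
Read 3: bits[10:20] width=10 -> value=172 (bin 0010101100); offset now 20 = byte 2 bit 4; 4 bits remain
Read 4: bits[20:22] width=2 -> value=3 (bin 11); offset now 22 = byte 2 bit 6; 2 bits remain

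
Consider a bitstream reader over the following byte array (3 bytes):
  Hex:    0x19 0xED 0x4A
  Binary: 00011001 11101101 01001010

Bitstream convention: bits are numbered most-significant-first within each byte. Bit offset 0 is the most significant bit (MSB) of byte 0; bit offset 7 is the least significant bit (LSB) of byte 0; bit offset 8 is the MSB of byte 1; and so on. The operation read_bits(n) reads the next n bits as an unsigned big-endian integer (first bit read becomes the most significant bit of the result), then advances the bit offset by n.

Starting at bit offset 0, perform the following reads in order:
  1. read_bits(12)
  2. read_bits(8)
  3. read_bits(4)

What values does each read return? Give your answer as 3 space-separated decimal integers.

Read 1: bits[0:12] width=12 -> value=414 (bin 000110011110); offset now 12 = byte 1 bit 4; 12 bits remain
Read 2: bits[12:20] width=8 -> value=212 (bin 11010100); offset now 20 = byte 2 bit 4; 4 bits remain
Read 3: bits[20:24] width=4 -> value=10 (bin 1010); offset now 24 = byte 3 bit 0; 0 bits remain

Answer: 414 212 10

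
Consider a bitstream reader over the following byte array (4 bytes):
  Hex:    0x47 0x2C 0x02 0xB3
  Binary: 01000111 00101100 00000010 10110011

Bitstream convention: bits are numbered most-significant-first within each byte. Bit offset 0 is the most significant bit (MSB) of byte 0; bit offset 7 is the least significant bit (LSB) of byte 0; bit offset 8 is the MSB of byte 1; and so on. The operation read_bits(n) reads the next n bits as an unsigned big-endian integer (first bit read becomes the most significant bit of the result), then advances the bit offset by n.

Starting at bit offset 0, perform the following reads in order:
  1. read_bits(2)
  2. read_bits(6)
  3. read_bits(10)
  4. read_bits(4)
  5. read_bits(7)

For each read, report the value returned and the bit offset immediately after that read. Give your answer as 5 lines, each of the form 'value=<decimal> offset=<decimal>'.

Read 1: bits[0:2] width=2 -> value=1 (bin 01); offset now 2 = byte 0 bit 2; 30 bits remain
Read 2: bits[2:8] width=6 -> value=7 (bin 000111); offset now 8 = byte 1 bit 0; 24 bits remain
Read 3: bits[8:18] width=10 -> value=176 (bin 0010110000); offset now 18 = byte 2 bit 2; 14 bits remain
Read 4: bits[18:22] width=4 -> value=0 (bin 0000); offset now 22 = byte 2 bit 6; 10 bits remain
Read 5: bits[22:29] width=7 -> value=86 (bin 1010110); offset now 29 = byte 3 bit 5; 3 bits remain

Answer: value=1 offset=2
value=7 offset=8
value=176 offset=18
value=0 offset=22
value=86 offset=29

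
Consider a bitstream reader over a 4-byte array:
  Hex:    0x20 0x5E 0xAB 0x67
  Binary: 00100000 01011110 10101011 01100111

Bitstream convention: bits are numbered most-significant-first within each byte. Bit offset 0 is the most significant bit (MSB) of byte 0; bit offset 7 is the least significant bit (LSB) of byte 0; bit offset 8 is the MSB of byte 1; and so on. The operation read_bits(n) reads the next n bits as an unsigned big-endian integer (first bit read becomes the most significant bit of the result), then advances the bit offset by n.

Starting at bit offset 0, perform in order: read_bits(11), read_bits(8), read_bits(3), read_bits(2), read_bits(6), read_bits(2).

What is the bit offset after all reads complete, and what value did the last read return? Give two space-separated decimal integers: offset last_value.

Answer: 32 3

Derivation:
Read 1: bits[0:11] width=11 -> value=258 (bin 00100000010); offset now 11 = byte 1 bit 3; 21 bits remain
Read 2: bits[11:19] width=8 -> value=245 (bin 11110101); offset now 19 = byte 2 bit 3; 13 bits remain
Read 3: bits[19:22] width=3 -> value=2 (bin 010); offset now 22 = byte 2 bit 6; 10 bits remain
Read 4: bits[22:24] width=2 -> value=3 (bin 11); offset now 24 = byte 3 bit 0; 8 bits remain
Read 5: bits[24:30] width=6 -> value=25 (bin 011001); offset now 30 = byte 3 bit 6; 2 bits remain
Read 6: bits[30:32] width=2 -> value=3 (bin 11); offset now 32 = byte 4 bit 0; 0 bits remain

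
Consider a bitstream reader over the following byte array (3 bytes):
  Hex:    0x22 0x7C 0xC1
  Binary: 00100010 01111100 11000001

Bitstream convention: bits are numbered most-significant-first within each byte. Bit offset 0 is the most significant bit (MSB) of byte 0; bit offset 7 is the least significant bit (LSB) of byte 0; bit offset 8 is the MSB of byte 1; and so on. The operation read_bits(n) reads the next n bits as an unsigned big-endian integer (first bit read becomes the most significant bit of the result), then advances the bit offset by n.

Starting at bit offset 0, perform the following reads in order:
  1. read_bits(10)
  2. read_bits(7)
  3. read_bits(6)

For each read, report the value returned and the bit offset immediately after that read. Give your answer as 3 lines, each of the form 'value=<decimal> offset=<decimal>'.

Answer: value=137 offset=10
value=121 offset=17
value=32 offset=23

Derivation:
Read 1: bits[0:10] width=10 -> value=137 (bin 0010001001); offset now 10 = byte 1 bit 2; 14 bits remain
Read 2: bits[10:17] width=7 -> value=121 (bin 1111001); offset now 17 = byte 2 bit 1; 7 bits remain
Read 3: bits[17:23] width=6 -> value=32 (bin 100000); offset now 23 = byte 2 bit 7; 1 bits remain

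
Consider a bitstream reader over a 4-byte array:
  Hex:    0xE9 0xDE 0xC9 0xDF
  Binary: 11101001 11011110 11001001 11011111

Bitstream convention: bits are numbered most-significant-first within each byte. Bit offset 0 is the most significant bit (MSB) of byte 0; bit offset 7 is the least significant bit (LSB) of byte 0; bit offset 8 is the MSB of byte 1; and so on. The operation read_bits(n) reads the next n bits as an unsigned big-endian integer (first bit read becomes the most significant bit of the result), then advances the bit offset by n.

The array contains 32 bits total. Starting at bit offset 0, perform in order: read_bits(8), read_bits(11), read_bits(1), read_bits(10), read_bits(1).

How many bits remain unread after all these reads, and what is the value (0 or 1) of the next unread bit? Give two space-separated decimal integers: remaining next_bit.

Read 1: bits[0:8] width=8 -> value=233 (bin 11101001); offset now 8 = byte 1 bit 0; 24 bits remain
Read 2: bits[8:19] width=11 -> value=1782 (bin 11011110110); offset now 19 = byte 2 bit 3; 13 bits remain
Read 3: bits[19:20] width=1 -> value=0 (bin 0); offset now 20 = byte 2 bit 4; 12 bits remain
Read 4: bits[20:30] width=10 -> value=631 (bin 1001110111); offset now 30 = byte 3 bit 6; 2 bits remain
Read 5: bits[30:31] width=1 -> value=1 (bin 1); offset now 31 = byte 3 bit 7; 1 bits remain

Answer: 1 1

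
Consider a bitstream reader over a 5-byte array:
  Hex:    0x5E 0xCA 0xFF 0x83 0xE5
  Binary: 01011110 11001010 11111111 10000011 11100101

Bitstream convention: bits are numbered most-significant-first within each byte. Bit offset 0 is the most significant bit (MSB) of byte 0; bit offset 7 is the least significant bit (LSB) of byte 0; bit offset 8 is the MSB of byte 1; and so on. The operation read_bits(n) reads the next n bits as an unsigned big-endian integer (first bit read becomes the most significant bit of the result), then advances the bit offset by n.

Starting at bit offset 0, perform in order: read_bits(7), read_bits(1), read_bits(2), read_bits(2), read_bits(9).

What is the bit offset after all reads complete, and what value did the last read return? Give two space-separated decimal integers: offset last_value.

Answer: 21 351

Derivation:
Read 1: bits[0:7] width=7 -> value=47 (bin 0101111); offset now 7 = byte 0 bit 7; 33 bits remain
Read 2: bits[7:8] width=1 -> value=0 (bin 0); offset now 8 = byte 1 bit 0; 32 bits remain
Read 3: bits[8:10] width=2 -> value=3 (bin 11); offset now 10 = byte 1 bit 2; 30 bits remain
Read 4: bits[10:12] width=2 -> value=0 (bin 00); offset now 12 = byte 1 bit 4; 28 bits remain
Read 5: bits[12:21] width=9 -> value=351 (bin 101011111); offset now 21 = byte 2 bit 5; 19 bits remain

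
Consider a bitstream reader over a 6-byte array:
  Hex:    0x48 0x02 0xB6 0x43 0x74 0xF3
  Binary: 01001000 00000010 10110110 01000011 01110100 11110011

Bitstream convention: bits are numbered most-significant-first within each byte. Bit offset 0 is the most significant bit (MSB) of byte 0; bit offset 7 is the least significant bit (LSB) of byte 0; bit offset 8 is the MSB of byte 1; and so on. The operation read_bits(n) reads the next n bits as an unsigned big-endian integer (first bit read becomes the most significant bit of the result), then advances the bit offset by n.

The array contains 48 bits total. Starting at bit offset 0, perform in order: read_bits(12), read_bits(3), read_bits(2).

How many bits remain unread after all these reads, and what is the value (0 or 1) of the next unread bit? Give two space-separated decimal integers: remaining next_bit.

Answer: 31 0

Derivation:
Read 1: bits[0:12] width=12 -> value=1152 (bin 010010000000); offset now 12 = byte 1 bit 4; 36 bits remain
Read 2: bits[12:15] width=3 -> value=1 (bin 001); offset now 15 = byte 1 bit 7; 33 bits remain
Read 3: bits[15:17] width=2 -> value=1 (bin 01); offset now 17 = byte 2 bit 1; 31 bits remain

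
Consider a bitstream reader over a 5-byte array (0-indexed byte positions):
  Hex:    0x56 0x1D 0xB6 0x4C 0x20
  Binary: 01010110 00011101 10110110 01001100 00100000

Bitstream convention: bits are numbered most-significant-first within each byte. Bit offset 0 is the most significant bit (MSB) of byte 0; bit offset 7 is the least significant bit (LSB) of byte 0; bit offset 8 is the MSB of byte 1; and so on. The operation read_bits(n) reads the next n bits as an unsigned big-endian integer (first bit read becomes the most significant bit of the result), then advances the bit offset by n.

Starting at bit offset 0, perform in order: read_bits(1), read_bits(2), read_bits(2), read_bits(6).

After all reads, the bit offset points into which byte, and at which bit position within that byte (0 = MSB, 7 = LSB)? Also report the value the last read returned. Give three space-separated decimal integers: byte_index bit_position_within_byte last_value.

Read 1: bits[0:1] width=1 -> value=0 (bin 0); offset now 1 = byte 0 bit 1; 39 bits remain
Read 2: bits[1:3] width=2 -> value=2 (bin 10); offset now 3 = byte 0 bit 3; 37 bits remain
Read 3: bits[3:5] width=2 -> value=2 (bin 10); offset now 5 = byte 0 bit 5; 35 bits remain
Read 4: bits[5:11] width=6 -> value=48 (bin 110000); offset now 11 = byte 1 bit 3; 29 bits remain

Answer: 1 3 48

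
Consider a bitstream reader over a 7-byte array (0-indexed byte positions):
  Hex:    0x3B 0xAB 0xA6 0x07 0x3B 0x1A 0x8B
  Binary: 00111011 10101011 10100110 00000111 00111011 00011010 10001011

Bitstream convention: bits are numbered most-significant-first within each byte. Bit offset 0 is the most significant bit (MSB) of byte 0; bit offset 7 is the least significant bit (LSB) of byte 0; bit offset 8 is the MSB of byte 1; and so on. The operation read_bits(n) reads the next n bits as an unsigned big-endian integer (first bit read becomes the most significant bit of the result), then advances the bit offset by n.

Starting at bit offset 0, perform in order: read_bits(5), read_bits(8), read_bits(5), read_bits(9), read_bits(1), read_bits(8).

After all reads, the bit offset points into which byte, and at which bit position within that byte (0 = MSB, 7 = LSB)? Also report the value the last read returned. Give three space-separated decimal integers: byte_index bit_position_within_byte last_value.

Answer: 4 4 115

Derivation:
Read 1: bits[0:5] width=5 -> value=7 (bin 00111); offset now 5 = byte 0 bit 5; 51 bits remain
Read 2: bits[5:13] width=8 -> value=117 (bin 01110101); offset now 13 = byte 1 bit 5; 43 bits remain
Read 3: bits[13:18] width=5 -> value=14 (bin 01110); offset now 18 = byte 2 bit 2; 38 bits remain
Read 4: bits[18:27] width=9 -> value=304 (bin 100110000); offset now 27 = byte 3 bit 3; 29 bits remain
Read 5: bits[27:28] width=1 -> value=0 (bin 0); offset now 28 = byte 3 bit 4; 28 bits remain
Read 6: bits[28:36] width=8 -> value=115 (bin 01110011); offset now 36 = byte 4 bit 4; 20 bits remain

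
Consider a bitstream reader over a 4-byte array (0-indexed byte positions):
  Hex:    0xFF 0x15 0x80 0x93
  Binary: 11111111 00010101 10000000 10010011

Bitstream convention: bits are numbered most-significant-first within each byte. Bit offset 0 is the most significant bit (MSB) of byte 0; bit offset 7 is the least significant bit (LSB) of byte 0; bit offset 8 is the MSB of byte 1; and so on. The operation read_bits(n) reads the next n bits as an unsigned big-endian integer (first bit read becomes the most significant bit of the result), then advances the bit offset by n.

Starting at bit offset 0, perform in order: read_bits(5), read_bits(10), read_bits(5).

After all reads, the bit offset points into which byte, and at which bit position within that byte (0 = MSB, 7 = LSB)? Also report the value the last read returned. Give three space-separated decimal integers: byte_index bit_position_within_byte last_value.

Read 1: bits[0:5] width=5 -> value=31 (bin 11111); offset now 5 = byte 0 bit 5; 27 bits remain
Read 2: bits[5:15] width=10 -> value=906 (bin 1110001010); offset now 15 = byte 1 bit 7; 17 bits remain
Read 3: bits[15:20] width=5 -> value=24 (bin 11000); offset now 20 = byte 2 bit 4; 12 bits remain

Answer: 2 4 24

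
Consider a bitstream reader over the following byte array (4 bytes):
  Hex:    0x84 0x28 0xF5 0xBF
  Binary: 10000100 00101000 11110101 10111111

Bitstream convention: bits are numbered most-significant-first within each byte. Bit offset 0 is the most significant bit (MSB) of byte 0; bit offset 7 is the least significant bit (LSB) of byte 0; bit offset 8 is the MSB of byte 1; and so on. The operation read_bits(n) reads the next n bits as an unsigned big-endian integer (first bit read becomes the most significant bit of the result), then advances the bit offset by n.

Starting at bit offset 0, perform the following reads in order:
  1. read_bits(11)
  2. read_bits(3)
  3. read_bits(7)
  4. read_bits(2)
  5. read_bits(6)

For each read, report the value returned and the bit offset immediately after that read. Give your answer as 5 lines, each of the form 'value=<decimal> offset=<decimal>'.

Read 1: bits[0:11] width=11 -> value=1057 (bin 10000100001); offset now 11 = byte 1 bit 3; 21 bits remain
Read 2: bits[11:14] width=3 -> value=2 (bin 010); offset now 14 = byte 1 bit 6; 18 bits remain
Read 3: bits[14:21] width=7 -> value=30 (bin 0011110); offset now 21 = byte 2 bit 5; 11 bits remain
Read 4: bits[21:23] width=2 -> value=2 (bin 10); offset now 23 = byte 2 bit 7; 9 bits remain
Read 5: bits[23:29] width=6 -> value=55 (bin 110111); offset now 29 = byte 3 bit 5; 3 bits remain

Answer: value=1057 offset=11
value=2 offset=14
value=30 offset=21
value=2 offset=23
value=55 offset=29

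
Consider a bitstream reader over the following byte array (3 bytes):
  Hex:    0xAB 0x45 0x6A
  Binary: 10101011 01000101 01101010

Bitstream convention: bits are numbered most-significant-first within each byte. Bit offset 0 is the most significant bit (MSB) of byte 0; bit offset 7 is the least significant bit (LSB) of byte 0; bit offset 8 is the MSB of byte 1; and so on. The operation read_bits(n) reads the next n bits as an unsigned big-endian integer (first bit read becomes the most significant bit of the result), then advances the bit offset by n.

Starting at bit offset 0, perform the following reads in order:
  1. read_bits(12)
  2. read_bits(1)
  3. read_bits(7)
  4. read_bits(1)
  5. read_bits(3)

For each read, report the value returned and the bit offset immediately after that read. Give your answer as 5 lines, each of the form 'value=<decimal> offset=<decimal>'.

Answer: value=2740 offset=12
value=0 offset=13
value=86 offset=20
value=1 offset=21
value=2 offset=24

Derivation:
Read 1: bits[0:12] width=12 -> value=2740 (bin 101010110100); offset now 12 = byte 1 bit 4; 12 bits remain
Read 2: bits[12:13] width=1 -> value=0 (bin 0); offset now 13 = byte 1 bit 5; 11 bits remain
Read 3: bits[13:20] width=7 -> value=86 (bin 1010110); offset now 20 = byte 2 bit 4; 4 bits remain
Read 4: bits[20:21] width=1 -> value=1 (bin 1); offset now 21 = byte 2 bit 5; 3 bits remain
Read 5: bits[21:24] width=3 -> value=2 (bin 010); offset now 24 = byte 3 bit 0; 0 bits remain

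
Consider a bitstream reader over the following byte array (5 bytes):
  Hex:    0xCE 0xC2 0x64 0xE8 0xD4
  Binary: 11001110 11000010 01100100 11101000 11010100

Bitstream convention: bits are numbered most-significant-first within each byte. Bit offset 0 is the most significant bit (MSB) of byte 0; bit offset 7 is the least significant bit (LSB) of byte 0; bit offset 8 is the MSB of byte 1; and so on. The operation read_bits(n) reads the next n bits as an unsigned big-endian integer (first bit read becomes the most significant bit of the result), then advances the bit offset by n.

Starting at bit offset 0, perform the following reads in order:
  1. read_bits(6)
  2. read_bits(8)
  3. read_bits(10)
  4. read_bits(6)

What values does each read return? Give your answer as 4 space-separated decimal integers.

Read 1: bits[0:6] width=6 -> value=51 (bin 110011); offset now 6 = byte 0 bit 6; 34 bits remain
Read 2: bits[6:14] width=8 -> value=176 (bin 10110000); offset now 14 = byte 1 bit 6; 26 bits remain
Read 3: bits[14:24] width=10 -> value=612 (bin 1001100100); offset now 24 = byte 3 bit 0; 16 bits remain
Read 4: bits[24:30] width=6 -> value=58 (bin 111010); offset now 30 = byte 3 bit 6; 10 bits remain

Answer: 51 176 612 58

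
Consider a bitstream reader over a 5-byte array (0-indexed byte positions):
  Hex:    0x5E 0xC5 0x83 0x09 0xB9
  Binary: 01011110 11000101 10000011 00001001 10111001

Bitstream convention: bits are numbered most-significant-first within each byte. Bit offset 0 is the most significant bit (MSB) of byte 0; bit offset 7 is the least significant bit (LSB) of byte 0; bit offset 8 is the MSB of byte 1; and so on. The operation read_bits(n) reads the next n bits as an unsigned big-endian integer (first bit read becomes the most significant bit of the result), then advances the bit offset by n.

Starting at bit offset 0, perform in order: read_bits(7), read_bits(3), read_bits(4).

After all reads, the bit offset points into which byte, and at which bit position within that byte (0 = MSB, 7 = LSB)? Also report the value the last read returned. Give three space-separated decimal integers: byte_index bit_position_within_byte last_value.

Answer: 1 6 1

Derivation:
Read 1: bits[0:7] width=7 -> value=47 (bin 0101111); offset now 7 = byte 0 bit 7; 33 bits remain
Read 2: bits[7:10] width=3 -> value=3 (bin 011); offset now 10 = byte 1 bit 2; 30 bits remain
Read 3: bits[10:14] width=4 -> value=1 (bin 0001); offset now 14 = byte 1 bit 6; 26 bits remain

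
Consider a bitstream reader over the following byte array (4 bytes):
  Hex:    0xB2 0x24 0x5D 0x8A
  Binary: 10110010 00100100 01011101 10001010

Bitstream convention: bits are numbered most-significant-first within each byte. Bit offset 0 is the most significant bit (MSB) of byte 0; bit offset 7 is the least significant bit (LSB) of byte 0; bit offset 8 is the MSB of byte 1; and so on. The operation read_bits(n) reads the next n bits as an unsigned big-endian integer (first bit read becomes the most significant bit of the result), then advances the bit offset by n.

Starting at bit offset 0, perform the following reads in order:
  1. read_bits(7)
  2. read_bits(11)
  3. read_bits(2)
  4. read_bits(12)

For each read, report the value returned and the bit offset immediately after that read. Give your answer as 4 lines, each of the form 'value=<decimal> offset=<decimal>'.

Read 1: bits[0:7] width=7 -> value=89 (bin 1011001); offset now 7 = byte 0 bit 7; 25 bits remain
Read 2: bits[7:18] width=11 -> value=145 (bin 00010010001); offset now 18 = byte 2 bit 2; 14 bits remain
Read 3: bits[18:20] width=2 -> value=1 (bin 01); offset now 20 = byte 2 bit 4; 12 bits remain
Read 4: bits[20:32] width=12 -> value=3466 (bin 110110001010); offset now 32 = byte 4 bit 0; 0 bits remain

Answer: value=89 offset=7
value=145 offset=18
value=1 offset=20
value=3466 offset=32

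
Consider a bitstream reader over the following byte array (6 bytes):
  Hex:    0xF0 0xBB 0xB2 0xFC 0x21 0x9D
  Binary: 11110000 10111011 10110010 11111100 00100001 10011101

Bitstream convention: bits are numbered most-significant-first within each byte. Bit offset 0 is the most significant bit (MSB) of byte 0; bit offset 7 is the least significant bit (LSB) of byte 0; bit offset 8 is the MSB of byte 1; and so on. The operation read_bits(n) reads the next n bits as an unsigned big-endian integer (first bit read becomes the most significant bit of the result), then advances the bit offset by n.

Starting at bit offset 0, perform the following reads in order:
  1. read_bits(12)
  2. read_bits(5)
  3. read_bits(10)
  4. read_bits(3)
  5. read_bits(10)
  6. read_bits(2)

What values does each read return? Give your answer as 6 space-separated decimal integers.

Read 1: bits[0:12] width=12 -> value=3851 (bin 111100001011); offset now 12 = byte 1 bit 4; 36 bits remain
Read 2: bits[12:17] width=5 -> value=23 (bin 10111); offset now 17 = byte 2 bit 1; 31 bits remain
Read 3: bits[17:27] width=10 -> value=407 (bin 0110010111); offset now 27 = byte 3 bit 3; 21 bits remain
Read 4: bits[27:30] width=3 -> value=7 (bin 111); offset now 30 = byte 3 bit 6; 18 bits remain
Read 5: bits[30:40] width=10 -> value=33 (bin 0000100001); offset now 40 = byte 5 bit 0; 8 bits remain
Read 6: bits[40:42] width=2 -> value=2 (bin 10); offset now 42 = byte 5 bit 2; 6 bits remain

Answer: 3851 23 407 7 33 2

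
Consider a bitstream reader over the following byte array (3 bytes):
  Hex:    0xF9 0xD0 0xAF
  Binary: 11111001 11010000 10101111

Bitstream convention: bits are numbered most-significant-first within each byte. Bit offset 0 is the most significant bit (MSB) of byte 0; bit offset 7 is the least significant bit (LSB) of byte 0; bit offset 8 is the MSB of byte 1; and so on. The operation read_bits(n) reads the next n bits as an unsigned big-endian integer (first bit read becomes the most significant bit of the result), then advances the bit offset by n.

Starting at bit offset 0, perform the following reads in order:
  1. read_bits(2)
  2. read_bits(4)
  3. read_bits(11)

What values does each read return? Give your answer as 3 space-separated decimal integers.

Read 1: bits[0:2] width=2 -> value=3 (bin 11); offset now 2 = byte 0 bit 2; 22 bits remain
Read 2: bits[2:6] width=4 -> value=14 (bin 1110); offset now 6 = byte 0 bit 6; 18 bits remain
Read 3: bits[6:17] width=11 -> value=929 (bin 01110100001); offset now 17 = byte 2 bit 1; 7 bits remain

Answer: 3 14 929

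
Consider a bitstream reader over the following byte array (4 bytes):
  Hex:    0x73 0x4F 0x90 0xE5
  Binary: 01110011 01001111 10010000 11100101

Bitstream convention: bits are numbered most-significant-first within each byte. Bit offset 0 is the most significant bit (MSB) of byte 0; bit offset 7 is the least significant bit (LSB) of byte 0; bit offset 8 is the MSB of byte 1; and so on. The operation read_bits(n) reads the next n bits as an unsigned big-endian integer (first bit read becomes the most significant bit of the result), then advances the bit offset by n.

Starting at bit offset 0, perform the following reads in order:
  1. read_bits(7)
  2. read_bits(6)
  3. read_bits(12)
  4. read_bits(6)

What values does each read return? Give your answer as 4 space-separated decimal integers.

Answer: 57 41 3873 50

Derivation:
Read 1: bits[0:7] width=7 -> value=57 (bin 0111001); offset now 7 = byte 0 bit 7; 25 bits remain
Read 2: bits[7:13] width=6 -> value=41 (bin 101001); offset now 13 = byte 1 bit 5; 19 bits remain
Read 3: bits[13:25] width=12 -> value=3873 (bin 111100100001); offset now 25 = byte 3 bit 1; 7 bits remain
Read 4: bits[25:31] width=6 -> value=50 (bin 110010); offset now 31 = byte 3 bit 7; 1 bits remain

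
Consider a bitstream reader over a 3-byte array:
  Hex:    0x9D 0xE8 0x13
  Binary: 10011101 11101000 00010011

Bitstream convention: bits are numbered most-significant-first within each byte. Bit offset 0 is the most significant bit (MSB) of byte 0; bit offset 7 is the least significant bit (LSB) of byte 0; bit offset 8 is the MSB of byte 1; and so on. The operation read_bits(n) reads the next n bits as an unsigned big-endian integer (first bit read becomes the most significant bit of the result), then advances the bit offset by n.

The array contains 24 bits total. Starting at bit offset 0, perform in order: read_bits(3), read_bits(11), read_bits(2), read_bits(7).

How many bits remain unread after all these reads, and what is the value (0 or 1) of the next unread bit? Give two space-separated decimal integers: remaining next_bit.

Read 1: bits[0:3] width=3 -> value=4 (bin 100); offset now 3 = byte 0 bit 3; 21 bits remain
Read 2: bits[3:14] width=11 -> value=1914 (bin 11101111010); offset now 14 = byte 1 bit 6; 10 bits remain
Read 3: bits[14:16] width=2 -> value=0 (bin 00); offset now 16 = byte 2 bit 0; 8 bits remain
Read 4: bits[16:23] width=7 -> value=9 (bin 0001001); offset now 23 = byte 2 bit 7; 1 bits remain

Answer: 1 1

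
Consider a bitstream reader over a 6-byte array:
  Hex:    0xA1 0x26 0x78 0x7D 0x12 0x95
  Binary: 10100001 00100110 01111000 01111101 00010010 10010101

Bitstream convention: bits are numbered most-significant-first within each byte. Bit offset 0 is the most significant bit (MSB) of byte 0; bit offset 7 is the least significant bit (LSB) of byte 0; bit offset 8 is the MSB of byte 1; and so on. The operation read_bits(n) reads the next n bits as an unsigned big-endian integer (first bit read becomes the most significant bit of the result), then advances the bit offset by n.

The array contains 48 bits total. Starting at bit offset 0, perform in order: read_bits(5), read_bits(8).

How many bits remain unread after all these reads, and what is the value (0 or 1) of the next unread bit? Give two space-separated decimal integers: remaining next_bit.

Read 1: bits[0:5] width=5 -> value=20 (bin 10100); offset now 5 = byte 0 bit 5; 43 bits remain
Read 2: bits[5:13] width=8 -> value=36 (bin 00100100); offset now 13 = byte 1 bit 5; 35 bits remain

Answer: 35 1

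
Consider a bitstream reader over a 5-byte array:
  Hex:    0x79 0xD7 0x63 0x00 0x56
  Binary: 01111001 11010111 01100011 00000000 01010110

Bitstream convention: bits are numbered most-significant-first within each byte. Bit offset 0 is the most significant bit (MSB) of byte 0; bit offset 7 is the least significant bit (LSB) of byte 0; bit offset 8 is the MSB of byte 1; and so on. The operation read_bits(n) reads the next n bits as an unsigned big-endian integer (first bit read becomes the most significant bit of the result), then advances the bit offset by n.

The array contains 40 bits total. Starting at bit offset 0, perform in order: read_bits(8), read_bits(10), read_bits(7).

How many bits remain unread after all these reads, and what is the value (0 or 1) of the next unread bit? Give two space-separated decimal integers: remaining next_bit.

Read 1: bits[0:8] width=8 -> value=121 (bin 01111001); offset now 8 = byte 1 bit 0; 32 bits remain
Read 2: bits[8:18] width=10 -> value=861 (bin 1101011101); offset now 18 = byte 2 bit 2; 22 bits remain
Read 3: bits[18:25] width=7 -> value=70 (bin 1000110); offset now 25 = byte 3 bit 1; 15 bits remain

Answer: 15 0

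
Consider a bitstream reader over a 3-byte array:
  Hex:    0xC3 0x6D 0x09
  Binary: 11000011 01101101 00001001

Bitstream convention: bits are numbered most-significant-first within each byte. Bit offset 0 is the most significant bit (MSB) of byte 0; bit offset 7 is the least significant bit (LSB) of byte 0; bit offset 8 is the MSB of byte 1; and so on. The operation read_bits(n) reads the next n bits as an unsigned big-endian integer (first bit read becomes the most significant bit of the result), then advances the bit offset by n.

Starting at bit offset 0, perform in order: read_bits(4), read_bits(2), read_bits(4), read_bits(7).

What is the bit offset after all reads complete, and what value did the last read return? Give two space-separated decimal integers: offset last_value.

Read 1: bits[0:4] width=4 -> value=12 (bin 1100); offset now 4 = byte 0 bit 4; 20 bits remain
Read 2: bits[4:6] width=2 -> value=0 (bin 00); offset now 6 = byte 0 bit 6; 18 bits remain
Read 3: bits[6:10] width=4 -> value=13 (bin 1101); offset now 10 = byte 1 bit 2; 14 bits remain
Read 4: bits[10:17] width=7 -> value=90 (bin 1011010); offset now 17 = byte 2 bit 1; 7 bits remain

Answer: 17 90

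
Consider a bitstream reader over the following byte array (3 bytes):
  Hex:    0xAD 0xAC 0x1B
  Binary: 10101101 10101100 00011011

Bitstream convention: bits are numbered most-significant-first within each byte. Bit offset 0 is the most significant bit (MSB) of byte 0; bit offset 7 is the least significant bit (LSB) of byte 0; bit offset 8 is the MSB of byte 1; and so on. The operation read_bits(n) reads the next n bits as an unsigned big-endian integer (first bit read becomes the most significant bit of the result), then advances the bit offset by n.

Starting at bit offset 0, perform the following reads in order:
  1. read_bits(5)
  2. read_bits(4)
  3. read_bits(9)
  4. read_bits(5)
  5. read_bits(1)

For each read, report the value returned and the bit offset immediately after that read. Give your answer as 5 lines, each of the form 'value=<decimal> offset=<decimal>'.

Read 1: bits[0:5] width=5 -> value=21 (bin 10101); offset now 5 = byte 0 bit 5; 19 bits remain
Read 2: bits[5:9] width=4 -> value=11 (bin 1011); offset now 9 = byte 1 bit 1; 15 bits remain
Read 3: bits[9:18] width=9 -> value=176 (bin 010110000); offset now 18 = byte 2 bit 2; 6 bits remain
Read 4: bits[18:23] width=5 -> value=13 (bin 01101); offset now 23 = byte 2 bit 7; 1 bits remain
Read 5: bits[23:24] width=1 -> value=1 (bin 1); offset now 24 = byte 3 bit 0; 0 bits remain

Answer: value=21 offset=5
value=11 offset=9
value=176 offset=18
value=13 offset=23
value=1 offset=24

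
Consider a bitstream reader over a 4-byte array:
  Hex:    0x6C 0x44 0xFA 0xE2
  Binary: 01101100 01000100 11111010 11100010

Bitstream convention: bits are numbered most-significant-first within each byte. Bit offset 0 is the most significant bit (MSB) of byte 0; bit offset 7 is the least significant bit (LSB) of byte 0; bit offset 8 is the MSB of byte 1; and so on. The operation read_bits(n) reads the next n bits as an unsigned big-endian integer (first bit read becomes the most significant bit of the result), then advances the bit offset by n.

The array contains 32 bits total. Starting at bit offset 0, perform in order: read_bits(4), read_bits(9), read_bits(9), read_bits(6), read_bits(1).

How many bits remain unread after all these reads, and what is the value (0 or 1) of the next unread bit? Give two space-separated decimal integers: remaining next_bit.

Answer: 3 0

Derivation:
Read 1: bits[0:4] width=4 -> value=6 (bin 0110); offset now 4 = byte 0 bit 4; 28 bits remain
Read 2: bits[4:13] width=9 -> value=392 (bin 110001000); offset now 13 = byte 1 bit 5; 19 bits remain
Read 3: bits[13:22] width=9 -> value=318 (bin 100111110); offset now 22 = byte 2 bit 6; 10 bits remain
Read 4: bits[22:28] width=6 -> value=46 (bin 101110); offset now 28 = byte 3 bit 4; 4 bits remain
Read 5: bits[28:29] width=1 -> value=0 (bin 0); offset now 29 = byte 3 bit 5; 3 bits remain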